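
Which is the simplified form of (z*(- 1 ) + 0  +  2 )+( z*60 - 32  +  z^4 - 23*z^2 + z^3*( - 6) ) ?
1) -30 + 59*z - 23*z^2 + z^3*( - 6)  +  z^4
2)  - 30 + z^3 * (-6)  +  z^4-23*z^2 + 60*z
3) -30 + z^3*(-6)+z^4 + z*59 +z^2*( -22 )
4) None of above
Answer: 1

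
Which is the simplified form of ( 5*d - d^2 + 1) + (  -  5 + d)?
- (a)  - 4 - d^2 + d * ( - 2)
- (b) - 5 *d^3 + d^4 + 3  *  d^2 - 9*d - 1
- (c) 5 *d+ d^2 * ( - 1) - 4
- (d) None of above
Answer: d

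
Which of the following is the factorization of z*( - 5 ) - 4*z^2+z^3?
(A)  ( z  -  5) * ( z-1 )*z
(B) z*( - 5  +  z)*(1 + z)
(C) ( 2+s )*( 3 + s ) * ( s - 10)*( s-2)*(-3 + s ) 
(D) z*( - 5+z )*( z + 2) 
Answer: B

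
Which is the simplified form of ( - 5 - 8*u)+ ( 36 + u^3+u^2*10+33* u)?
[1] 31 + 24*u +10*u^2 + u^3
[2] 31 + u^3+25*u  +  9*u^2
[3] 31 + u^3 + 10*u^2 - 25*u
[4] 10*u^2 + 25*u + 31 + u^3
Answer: 4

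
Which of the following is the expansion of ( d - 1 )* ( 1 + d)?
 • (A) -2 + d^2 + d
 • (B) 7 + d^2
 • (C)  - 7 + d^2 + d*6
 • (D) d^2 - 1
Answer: D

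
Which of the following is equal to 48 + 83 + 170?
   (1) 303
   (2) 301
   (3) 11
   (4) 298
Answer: 2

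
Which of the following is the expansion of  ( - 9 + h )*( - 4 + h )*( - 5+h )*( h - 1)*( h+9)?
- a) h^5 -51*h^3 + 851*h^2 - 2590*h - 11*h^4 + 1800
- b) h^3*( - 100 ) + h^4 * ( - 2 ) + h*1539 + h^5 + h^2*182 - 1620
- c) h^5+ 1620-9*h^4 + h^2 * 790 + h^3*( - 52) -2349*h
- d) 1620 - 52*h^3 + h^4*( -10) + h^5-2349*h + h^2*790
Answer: d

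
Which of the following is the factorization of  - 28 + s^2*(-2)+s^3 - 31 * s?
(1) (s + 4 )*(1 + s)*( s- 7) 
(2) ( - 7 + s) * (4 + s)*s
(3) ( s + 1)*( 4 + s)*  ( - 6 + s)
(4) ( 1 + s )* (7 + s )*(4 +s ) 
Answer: 1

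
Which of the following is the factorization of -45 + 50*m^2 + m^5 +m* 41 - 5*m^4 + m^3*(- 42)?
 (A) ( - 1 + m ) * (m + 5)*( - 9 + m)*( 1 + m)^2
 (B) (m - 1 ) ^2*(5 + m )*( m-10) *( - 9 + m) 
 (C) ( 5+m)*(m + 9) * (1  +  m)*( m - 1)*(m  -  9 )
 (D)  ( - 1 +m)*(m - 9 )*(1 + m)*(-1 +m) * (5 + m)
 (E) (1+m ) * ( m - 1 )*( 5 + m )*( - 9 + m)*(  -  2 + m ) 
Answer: D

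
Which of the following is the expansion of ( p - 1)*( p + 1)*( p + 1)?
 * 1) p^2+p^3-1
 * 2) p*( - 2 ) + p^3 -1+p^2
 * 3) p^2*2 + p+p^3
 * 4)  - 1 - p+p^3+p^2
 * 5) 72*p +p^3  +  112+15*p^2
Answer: 4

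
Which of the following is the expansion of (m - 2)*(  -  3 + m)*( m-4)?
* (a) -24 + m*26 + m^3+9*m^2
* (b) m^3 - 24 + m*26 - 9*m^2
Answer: b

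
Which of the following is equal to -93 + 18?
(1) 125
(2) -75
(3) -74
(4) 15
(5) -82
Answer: 2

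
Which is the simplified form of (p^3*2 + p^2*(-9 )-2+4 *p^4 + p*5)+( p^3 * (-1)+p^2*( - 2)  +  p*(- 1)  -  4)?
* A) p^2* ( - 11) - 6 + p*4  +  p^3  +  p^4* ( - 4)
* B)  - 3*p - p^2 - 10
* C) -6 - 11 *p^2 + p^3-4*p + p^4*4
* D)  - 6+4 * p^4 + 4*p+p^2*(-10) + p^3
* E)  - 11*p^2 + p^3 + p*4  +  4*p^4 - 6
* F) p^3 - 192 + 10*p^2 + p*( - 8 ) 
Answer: E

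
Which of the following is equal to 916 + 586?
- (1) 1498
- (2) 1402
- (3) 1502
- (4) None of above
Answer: 3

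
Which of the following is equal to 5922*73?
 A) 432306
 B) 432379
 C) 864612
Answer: A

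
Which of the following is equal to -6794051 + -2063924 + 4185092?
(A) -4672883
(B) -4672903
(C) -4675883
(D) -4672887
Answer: A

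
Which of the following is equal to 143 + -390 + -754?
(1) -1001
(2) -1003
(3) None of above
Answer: 1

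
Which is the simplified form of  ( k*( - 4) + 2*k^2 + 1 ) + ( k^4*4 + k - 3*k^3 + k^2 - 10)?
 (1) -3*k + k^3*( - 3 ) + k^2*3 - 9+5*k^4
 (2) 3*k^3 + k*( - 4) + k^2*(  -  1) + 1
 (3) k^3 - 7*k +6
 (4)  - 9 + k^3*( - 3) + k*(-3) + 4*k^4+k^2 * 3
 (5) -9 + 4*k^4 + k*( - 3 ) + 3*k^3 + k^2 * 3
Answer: 4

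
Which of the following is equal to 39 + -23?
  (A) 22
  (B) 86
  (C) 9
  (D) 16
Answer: D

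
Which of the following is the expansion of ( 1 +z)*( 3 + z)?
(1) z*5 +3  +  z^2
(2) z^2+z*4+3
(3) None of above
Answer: 2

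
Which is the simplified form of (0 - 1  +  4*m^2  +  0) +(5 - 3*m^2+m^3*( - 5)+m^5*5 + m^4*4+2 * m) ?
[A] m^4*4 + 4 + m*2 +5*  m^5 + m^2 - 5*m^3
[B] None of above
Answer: A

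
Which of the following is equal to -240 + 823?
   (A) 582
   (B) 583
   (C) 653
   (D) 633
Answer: B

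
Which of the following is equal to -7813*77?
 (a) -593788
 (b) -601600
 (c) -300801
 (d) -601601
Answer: d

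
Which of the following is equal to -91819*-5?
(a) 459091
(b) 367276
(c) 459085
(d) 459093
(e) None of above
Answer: e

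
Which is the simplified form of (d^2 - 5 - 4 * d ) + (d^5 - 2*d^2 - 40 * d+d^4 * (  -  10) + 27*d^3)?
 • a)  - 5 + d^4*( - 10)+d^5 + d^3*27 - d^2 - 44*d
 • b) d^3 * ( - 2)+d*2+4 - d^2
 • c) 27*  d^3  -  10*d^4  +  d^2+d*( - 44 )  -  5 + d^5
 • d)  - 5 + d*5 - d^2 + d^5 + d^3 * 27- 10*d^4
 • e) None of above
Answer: a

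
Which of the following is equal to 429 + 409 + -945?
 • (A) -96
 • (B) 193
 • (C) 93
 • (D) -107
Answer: D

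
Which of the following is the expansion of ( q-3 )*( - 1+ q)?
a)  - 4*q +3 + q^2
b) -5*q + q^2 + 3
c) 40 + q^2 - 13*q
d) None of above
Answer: a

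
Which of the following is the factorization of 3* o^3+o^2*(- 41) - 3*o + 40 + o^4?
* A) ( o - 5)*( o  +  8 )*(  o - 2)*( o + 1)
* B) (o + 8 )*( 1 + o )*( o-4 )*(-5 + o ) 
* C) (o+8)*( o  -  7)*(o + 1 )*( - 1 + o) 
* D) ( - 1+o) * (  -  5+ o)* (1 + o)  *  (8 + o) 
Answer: D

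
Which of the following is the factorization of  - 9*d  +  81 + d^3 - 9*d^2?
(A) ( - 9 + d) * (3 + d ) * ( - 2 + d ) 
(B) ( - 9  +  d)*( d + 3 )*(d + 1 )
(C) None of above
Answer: C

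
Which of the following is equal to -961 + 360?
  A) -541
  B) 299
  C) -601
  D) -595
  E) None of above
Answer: C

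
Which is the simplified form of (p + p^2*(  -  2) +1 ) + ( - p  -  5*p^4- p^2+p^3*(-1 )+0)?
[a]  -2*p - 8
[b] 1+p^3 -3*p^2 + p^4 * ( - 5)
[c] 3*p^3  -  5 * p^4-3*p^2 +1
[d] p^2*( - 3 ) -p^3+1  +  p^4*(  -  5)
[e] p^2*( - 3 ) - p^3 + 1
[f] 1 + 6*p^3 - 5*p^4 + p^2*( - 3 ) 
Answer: d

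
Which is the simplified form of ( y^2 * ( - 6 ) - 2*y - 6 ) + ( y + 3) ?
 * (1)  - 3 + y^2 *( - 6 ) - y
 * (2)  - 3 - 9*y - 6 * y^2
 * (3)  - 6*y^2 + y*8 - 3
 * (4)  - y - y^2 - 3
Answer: 1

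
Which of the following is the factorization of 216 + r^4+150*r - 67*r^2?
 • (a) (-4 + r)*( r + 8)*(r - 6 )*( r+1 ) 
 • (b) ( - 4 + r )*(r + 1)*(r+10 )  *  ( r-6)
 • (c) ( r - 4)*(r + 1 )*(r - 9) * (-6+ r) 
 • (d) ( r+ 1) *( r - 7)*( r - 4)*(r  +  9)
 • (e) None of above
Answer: e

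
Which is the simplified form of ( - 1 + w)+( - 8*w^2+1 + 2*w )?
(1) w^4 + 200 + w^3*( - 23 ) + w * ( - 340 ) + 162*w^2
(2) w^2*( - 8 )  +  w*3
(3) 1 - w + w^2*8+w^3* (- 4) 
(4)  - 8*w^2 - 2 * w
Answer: 2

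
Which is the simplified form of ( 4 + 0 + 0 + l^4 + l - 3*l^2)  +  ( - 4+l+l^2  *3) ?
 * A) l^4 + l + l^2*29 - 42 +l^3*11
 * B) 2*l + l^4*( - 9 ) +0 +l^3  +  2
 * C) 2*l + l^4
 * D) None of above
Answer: C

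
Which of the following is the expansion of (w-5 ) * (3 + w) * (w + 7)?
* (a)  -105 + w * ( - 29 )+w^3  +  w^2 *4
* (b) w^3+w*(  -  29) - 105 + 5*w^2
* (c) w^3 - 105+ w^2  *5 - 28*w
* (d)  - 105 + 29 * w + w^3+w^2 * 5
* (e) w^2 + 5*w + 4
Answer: b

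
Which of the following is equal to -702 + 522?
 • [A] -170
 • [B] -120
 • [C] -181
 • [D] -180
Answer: D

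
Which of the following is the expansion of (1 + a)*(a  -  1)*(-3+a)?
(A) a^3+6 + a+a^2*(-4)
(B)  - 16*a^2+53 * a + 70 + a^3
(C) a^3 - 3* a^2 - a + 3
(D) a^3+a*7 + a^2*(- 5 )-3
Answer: C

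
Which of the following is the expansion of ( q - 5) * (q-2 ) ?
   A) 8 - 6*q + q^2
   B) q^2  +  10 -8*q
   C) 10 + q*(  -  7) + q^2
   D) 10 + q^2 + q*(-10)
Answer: C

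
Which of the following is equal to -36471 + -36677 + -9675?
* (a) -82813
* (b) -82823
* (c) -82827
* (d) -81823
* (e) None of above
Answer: b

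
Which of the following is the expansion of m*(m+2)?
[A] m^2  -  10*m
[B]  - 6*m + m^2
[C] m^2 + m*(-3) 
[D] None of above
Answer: D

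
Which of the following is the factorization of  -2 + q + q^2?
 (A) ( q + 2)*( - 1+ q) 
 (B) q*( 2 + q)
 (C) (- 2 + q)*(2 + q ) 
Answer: A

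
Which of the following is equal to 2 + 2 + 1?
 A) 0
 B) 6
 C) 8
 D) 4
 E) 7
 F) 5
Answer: F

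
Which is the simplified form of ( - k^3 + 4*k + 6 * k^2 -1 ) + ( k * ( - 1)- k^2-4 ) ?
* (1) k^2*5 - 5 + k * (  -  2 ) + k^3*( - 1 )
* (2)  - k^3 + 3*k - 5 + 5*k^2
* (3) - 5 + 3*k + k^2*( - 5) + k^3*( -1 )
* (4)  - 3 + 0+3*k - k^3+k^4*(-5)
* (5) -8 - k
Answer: 2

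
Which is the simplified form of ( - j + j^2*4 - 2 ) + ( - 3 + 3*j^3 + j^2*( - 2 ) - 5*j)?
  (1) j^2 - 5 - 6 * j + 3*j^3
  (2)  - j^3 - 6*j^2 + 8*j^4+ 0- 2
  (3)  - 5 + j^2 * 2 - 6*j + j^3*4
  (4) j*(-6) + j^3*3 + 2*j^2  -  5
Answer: 4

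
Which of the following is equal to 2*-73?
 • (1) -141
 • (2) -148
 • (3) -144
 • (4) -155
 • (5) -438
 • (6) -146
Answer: 6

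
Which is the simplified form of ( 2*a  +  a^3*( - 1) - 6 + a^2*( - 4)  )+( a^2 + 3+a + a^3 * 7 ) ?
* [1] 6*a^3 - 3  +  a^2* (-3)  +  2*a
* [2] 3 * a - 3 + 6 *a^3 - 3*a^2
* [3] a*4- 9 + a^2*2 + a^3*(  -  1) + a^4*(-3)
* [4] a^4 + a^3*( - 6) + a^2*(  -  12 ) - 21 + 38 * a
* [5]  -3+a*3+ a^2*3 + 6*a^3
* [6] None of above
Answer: 2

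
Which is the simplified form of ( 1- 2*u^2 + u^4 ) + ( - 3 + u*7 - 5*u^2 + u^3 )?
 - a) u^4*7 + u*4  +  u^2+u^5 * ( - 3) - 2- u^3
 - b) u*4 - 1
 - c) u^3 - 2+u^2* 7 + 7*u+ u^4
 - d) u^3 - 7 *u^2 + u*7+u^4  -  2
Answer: d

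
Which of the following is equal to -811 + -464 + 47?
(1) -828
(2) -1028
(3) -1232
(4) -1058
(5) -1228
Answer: 5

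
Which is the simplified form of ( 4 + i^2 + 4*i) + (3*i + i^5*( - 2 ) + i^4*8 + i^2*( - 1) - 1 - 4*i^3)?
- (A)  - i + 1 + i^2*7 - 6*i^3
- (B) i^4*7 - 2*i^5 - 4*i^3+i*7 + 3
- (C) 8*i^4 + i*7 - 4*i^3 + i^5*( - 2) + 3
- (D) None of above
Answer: C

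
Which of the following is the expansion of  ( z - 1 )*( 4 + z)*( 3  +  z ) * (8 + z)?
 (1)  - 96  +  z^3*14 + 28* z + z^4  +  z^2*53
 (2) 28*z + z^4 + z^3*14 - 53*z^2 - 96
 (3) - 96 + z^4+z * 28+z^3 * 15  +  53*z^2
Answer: 1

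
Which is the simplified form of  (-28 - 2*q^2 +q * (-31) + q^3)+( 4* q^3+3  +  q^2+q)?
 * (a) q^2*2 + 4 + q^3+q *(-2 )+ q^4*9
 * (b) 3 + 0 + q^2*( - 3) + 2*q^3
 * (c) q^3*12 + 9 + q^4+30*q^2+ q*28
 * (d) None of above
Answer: d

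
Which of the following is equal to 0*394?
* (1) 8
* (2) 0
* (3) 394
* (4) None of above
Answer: 2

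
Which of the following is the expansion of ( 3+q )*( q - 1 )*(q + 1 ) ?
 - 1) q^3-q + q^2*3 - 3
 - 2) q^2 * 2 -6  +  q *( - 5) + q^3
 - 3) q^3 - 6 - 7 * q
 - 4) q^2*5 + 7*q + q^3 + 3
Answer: 1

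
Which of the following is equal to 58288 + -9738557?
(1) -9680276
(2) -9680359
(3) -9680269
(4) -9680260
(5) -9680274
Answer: 3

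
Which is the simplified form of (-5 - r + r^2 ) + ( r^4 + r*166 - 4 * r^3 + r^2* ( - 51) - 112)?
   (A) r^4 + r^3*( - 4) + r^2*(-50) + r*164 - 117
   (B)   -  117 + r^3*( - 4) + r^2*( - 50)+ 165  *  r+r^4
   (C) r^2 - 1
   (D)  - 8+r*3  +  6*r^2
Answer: B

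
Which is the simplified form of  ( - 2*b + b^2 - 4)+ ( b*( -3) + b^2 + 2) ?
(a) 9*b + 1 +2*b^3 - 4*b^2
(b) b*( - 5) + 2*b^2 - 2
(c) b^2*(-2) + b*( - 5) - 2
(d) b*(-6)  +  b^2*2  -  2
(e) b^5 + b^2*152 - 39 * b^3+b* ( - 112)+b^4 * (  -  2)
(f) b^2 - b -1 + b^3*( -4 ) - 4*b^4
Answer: b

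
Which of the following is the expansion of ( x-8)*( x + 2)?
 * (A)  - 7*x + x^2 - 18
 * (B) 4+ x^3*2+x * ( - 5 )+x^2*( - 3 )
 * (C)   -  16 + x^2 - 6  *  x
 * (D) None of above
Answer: C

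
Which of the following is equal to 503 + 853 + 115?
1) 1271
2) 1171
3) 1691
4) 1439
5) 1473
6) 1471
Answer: 6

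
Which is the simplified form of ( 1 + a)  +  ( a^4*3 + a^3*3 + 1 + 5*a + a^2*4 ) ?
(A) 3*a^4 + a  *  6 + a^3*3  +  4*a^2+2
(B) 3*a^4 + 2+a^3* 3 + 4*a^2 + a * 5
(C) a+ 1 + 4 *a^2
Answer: A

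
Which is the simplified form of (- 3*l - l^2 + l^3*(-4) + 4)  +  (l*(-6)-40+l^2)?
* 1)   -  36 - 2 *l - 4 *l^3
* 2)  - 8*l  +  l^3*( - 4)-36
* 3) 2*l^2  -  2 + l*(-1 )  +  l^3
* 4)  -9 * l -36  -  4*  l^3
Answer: 4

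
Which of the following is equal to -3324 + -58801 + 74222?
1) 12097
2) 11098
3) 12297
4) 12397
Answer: 1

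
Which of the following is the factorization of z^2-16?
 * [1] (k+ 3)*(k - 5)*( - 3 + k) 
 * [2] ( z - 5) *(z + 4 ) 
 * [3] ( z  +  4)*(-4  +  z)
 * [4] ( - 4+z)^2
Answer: 3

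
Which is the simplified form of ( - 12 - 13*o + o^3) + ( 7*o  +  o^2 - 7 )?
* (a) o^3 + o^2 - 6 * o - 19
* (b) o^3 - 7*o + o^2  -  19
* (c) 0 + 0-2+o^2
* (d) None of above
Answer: a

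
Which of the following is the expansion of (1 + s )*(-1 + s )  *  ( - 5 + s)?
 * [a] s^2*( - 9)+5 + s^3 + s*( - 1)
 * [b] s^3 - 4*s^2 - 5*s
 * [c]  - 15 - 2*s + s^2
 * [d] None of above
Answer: d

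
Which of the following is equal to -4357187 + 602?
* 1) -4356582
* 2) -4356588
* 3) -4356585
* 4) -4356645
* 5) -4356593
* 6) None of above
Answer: 3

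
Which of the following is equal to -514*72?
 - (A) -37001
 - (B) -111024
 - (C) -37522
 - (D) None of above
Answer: D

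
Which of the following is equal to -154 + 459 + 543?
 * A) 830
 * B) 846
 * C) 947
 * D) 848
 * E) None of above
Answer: D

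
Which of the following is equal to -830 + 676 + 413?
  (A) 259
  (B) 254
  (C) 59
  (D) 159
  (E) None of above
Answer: A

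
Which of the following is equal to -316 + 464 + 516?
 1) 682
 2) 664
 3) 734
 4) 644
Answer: 2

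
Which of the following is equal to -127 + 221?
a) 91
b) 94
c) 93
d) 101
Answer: b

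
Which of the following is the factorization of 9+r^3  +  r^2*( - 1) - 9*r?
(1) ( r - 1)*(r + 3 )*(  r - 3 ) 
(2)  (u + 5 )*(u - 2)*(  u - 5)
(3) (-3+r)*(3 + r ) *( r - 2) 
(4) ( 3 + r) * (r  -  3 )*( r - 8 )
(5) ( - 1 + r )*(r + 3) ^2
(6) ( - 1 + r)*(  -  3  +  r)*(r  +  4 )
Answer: 1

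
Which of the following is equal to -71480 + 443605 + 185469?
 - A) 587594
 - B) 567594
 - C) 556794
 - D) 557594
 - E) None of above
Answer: D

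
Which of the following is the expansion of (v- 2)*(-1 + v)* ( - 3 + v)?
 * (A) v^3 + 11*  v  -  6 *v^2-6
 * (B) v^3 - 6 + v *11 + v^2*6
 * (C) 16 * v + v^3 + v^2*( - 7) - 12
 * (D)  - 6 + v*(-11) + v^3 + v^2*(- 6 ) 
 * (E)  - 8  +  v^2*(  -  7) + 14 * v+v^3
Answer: A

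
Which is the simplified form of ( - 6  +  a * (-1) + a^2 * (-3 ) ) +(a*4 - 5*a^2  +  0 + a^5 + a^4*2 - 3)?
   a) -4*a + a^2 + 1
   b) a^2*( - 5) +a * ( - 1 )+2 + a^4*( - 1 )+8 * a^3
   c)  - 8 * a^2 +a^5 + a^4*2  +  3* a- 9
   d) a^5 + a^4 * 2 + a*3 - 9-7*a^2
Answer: c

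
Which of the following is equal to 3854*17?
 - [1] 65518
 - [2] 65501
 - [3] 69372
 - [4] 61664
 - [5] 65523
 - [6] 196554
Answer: 1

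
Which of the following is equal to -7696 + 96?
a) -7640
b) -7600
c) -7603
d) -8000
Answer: b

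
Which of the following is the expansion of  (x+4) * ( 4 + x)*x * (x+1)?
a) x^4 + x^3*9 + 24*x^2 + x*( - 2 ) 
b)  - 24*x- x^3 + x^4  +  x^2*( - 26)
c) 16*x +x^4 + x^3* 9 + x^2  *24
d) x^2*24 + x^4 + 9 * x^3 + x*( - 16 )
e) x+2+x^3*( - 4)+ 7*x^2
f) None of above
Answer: c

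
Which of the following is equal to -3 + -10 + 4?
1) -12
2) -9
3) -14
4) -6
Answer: 2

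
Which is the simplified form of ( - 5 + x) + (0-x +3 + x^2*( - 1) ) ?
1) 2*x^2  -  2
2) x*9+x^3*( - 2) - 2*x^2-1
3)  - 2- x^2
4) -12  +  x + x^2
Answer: 3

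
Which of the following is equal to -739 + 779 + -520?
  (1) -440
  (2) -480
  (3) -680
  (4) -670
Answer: 2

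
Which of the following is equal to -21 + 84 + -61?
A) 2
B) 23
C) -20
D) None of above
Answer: A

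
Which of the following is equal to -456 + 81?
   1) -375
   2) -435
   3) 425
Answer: 1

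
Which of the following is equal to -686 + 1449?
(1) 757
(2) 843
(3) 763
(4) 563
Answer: 3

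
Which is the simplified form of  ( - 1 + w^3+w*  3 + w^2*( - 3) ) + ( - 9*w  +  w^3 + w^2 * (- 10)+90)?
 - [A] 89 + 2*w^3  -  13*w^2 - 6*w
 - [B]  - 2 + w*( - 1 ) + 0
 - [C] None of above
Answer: A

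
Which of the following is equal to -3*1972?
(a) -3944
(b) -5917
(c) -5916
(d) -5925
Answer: c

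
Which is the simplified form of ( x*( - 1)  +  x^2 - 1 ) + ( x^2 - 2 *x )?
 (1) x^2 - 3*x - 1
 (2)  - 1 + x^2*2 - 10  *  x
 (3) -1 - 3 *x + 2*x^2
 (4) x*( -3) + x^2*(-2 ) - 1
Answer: 3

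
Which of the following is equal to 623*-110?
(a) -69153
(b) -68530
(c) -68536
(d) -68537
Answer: b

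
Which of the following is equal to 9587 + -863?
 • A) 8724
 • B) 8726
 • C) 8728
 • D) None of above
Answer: A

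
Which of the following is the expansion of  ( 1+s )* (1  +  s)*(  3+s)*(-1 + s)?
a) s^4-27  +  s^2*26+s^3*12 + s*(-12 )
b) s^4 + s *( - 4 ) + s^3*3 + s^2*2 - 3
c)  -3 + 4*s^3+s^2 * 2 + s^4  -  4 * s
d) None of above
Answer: c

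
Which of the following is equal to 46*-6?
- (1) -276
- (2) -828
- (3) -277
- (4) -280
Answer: 1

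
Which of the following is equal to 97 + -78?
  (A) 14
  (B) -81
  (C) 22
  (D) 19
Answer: D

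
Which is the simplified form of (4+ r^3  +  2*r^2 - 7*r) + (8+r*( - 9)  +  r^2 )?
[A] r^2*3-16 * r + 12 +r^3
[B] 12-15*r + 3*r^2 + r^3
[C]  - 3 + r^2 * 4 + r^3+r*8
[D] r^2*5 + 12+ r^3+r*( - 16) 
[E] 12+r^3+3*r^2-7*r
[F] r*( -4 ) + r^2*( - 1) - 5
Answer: A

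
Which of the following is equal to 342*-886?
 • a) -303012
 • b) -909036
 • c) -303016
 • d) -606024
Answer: a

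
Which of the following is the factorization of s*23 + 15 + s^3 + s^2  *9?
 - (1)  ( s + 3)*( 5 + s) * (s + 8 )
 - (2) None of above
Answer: 2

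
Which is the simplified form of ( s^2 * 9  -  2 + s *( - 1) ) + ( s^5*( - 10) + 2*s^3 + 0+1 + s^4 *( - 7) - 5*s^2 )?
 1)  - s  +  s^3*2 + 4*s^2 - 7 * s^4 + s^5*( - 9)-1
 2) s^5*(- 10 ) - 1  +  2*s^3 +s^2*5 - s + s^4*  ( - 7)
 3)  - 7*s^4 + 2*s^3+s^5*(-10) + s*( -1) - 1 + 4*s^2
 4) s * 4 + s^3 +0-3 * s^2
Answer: 3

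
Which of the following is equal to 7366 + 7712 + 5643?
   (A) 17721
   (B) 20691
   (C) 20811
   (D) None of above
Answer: D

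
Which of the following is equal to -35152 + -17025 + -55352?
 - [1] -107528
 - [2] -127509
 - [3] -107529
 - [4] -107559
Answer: 3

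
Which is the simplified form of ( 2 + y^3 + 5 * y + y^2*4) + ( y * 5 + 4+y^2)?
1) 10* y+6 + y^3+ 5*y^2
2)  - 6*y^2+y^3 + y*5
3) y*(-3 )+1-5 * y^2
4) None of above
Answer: 1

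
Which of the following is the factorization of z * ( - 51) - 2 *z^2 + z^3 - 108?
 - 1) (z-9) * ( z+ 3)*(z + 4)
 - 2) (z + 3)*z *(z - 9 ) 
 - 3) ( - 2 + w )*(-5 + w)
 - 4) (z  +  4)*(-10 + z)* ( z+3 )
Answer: 1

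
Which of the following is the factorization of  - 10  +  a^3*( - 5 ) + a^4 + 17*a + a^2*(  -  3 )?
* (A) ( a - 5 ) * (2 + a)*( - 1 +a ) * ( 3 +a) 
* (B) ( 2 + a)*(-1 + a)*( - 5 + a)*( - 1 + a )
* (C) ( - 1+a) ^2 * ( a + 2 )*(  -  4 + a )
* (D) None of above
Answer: B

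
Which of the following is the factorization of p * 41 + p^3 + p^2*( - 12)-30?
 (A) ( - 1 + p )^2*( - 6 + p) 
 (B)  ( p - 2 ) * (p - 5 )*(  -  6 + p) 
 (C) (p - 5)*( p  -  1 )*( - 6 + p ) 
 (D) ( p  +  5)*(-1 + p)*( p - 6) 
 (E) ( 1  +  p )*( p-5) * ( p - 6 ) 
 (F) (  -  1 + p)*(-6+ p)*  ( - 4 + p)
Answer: C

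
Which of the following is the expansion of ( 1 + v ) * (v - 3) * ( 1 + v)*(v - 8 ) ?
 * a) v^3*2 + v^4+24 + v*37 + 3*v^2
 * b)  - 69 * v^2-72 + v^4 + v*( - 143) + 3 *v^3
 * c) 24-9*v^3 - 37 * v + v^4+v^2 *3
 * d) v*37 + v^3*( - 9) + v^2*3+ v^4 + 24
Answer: d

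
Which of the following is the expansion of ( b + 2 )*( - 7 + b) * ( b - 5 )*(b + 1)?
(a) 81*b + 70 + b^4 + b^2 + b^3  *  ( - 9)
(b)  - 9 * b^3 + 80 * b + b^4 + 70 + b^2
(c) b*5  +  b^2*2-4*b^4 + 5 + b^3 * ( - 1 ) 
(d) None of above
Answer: a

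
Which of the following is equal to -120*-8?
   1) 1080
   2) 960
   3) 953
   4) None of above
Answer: 2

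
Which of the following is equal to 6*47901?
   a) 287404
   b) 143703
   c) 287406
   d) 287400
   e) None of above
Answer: c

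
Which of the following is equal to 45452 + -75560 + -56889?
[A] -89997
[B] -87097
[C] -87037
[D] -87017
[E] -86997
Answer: E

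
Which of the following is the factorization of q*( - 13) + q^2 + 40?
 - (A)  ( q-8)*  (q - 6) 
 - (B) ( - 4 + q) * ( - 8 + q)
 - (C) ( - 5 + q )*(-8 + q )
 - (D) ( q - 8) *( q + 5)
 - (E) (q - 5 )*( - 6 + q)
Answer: C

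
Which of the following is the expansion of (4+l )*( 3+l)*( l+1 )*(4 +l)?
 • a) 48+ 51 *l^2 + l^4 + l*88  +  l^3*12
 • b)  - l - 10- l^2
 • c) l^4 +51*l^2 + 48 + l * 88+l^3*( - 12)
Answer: a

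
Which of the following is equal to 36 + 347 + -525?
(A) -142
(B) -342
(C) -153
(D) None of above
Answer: A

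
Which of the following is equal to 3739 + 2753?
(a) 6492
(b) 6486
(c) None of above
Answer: a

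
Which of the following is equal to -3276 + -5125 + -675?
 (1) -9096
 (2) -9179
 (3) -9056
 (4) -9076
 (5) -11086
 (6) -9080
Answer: 4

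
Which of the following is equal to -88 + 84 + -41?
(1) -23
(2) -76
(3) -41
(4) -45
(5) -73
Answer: 4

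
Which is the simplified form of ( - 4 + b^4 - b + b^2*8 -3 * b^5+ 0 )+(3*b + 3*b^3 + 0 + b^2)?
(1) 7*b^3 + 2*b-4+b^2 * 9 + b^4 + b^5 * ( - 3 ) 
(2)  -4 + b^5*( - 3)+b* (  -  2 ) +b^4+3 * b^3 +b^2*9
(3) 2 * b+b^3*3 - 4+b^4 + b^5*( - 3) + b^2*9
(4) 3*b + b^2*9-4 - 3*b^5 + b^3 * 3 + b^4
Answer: 3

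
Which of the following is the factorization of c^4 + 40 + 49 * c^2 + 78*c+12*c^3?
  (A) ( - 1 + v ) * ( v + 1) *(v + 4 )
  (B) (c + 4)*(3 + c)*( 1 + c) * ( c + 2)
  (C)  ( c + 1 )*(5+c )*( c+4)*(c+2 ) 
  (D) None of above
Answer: C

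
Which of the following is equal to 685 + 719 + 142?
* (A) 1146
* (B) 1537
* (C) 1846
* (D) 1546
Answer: D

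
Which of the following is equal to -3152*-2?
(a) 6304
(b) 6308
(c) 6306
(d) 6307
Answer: a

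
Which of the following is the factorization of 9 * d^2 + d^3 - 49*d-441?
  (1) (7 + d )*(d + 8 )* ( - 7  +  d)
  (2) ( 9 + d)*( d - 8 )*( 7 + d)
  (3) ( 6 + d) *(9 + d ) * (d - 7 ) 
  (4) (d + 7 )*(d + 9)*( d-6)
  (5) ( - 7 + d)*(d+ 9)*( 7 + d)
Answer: 5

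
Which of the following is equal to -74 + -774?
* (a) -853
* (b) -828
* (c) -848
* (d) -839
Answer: c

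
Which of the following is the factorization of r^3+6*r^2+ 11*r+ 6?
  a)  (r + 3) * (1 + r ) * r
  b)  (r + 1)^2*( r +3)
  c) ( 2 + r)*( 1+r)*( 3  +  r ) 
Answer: c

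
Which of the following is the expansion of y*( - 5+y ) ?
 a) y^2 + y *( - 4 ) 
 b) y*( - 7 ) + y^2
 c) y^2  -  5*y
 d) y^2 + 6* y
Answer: c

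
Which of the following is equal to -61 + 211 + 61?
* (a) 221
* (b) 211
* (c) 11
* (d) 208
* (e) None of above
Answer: b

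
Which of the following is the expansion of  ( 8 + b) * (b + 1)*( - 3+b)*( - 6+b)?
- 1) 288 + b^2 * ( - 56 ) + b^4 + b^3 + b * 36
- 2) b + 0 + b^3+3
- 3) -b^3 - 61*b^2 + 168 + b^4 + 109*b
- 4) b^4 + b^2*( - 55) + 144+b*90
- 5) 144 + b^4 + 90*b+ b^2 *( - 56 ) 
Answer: 4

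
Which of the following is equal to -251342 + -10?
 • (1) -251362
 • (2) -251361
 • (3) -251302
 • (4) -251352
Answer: 4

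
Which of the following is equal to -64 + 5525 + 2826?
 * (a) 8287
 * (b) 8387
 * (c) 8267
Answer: a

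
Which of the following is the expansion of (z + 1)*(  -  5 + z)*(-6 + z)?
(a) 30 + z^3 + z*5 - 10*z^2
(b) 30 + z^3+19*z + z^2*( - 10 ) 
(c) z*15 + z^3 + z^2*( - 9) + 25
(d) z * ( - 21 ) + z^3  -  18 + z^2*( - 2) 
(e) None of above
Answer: b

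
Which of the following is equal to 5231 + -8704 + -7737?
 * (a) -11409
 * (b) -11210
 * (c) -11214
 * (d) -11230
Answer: b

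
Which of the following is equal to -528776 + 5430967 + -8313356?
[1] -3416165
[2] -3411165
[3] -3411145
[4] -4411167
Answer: 2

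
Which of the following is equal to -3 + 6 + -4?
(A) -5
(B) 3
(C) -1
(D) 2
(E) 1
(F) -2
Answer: C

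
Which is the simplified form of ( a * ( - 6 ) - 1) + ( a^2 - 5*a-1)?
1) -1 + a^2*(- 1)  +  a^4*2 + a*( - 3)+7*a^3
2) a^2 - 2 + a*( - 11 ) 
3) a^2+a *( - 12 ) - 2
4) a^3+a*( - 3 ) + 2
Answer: 2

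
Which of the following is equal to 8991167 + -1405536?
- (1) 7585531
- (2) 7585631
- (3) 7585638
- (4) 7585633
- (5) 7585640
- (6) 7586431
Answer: 2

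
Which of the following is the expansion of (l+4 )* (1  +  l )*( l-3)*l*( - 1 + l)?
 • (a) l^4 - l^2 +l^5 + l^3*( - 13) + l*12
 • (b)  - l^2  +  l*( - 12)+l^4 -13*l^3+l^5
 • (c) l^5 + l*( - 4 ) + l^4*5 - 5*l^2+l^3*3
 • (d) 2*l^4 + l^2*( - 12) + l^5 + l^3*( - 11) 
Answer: a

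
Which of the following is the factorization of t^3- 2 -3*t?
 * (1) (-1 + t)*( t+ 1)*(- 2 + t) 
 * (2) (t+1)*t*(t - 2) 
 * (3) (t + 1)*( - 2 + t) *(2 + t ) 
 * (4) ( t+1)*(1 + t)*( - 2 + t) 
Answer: 4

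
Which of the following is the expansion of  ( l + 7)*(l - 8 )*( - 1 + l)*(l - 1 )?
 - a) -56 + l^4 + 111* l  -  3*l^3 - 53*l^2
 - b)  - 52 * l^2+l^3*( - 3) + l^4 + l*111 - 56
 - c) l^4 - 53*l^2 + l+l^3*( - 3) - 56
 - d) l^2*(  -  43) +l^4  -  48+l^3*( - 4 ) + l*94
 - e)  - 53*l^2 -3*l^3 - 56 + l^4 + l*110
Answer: a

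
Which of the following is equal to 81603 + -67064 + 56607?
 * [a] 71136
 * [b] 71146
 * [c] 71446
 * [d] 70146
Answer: b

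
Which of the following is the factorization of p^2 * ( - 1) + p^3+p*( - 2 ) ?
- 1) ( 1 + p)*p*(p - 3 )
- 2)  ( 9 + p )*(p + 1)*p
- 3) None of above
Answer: 3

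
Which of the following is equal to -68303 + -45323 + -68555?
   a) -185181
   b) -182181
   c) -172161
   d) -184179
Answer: b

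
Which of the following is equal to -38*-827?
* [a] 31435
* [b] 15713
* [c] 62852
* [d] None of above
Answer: d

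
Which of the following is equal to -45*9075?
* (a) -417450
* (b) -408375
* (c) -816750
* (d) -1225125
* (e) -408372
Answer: b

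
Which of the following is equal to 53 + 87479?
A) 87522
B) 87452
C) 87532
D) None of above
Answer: C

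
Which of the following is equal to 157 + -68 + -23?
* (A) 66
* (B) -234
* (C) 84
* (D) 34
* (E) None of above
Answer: A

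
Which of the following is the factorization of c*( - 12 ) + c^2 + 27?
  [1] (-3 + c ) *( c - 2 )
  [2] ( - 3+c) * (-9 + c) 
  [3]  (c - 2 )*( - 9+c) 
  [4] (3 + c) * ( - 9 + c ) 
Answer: 2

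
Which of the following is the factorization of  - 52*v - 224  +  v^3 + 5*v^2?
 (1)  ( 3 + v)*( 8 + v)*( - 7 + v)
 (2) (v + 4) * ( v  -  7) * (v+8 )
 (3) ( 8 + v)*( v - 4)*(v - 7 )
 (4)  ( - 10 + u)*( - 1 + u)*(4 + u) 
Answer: 2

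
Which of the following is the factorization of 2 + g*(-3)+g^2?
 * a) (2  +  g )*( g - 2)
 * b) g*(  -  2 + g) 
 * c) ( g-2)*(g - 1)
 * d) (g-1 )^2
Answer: c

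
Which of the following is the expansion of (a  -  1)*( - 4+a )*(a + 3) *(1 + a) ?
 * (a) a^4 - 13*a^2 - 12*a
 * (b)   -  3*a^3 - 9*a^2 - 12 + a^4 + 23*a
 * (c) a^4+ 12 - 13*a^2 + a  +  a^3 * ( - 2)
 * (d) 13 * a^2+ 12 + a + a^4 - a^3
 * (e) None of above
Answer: e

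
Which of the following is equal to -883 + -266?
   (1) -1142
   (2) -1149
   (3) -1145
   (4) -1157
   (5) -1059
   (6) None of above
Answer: 2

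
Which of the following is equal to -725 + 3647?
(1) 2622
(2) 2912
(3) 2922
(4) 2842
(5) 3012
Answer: 3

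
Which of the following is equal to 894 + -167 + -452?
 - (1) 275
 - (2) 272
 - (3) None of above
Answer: 1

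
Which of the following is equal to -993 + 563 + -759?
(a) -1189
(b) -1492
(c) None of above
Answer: a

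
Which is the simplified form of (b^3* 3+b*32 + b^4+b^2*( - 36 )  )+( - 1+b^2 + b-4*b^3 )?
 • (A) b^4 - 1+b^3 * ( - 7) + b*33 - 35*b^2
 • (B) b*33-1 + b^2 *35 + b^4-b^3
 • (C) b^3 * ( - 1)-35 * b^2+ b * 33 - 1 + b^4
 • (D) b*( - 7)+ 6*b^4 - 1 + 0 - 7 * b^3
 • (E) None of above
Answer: C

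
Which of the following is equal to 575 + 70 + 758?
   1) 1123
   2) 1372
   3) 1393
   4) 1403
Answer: 4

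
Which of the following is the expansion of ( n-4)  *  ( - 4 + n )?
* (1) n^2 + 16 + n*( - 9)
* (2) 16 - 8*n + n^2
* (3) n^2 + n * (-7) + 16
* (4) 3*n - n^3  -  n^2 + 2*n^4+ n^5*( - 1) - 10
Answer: 2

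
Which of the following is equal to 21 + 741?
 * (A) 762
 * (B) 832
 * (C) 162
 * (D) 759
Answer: A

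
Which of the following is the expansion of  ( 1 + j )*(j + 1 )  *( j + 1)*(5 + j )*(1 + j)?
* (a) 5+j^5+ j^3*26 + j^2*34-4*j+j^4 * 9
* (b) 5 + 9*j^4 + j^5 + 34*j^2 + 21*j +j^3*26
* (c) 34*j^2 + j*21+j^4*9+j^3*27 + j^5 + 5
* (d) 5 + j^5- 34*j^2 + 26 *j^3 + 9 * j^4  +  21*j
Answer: b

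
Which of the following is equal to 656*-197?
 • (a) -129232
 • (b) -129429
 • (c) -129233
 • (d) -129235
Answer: a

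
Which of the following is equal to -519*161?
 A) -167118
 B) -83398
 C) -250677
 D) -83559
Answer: D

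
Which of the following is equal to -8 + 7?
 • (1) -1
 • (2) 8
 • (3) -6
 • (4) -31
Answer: 1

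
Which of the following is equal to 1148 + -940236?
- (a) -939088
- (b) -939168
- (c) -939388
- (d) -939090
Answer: a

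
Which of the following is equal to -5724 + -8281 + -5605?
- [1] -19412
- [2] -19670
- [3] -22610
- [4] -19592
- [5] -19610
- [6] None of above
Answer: 5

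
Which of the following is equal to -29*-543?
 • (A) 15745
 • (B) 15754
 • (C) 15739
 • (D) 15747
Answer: D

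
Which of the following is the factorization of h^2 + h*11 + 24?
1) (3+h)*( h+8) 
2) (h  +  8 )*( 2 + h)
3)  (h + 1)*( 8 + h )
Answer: 1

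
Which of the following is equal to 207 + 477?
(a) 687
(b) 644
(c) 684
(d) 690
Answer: c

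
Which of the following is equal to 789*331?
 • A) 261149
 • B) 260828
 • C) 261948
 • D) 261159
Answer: D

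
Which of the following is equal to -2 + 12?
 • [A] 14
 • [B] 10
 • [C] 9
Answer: B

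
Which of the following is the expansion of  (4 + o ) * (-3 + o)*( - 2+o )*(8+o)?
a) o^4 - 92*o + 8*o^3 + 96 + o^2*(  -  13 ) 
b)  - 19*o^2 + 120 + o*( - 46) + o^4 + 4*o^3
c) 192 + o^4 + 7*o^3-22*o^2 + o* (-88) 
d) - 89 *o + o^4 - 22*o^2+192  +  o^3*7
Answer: c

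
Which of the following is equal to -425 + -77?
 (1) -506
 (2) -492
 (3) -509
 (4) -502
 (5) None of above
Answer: 4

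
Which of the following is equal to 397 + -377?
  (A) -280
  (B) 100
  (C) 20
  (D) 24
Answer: C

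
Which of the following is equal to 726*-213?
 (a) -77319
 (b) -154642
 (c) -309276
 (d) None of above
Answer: d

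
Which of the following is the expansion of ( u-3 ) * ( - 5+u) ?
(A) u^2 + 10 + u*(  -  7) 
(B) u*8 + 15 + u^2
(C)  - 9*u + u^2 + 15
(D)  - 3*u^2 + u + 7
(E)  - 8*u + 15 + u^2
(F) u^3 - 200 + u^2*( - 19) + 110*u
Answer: E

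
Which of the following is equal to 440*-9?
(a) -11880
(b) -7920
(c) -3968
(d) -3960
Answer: d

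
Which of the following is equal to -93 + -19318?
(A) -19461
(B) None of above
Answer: B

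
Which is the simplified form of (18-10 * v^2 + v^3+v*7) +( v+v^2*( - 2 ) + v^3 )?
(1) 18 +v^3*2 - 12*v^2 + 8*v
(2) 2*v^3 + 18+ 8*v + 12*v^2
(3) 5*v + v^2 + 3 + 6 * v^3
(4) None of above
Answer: 1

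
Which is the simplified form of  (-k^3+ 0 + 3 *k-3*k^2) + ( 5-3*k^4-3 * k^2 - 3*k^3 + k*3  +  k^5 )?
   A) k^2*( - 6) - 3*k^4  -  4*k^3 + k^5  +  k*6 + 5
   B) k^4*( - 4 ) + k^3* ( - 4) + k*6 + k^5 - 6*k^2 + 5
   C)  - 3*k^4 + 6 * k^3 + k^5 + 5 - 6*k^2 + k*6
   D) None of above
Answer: A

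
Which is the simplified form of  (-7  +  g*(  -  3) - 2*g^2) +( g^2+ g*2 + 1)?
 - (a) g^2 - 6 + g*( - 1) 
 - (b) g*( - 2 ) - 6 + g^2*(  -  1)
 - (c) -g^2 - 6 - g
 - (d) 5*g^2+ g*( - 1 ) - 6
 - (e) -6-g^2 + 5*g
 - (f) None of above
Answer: c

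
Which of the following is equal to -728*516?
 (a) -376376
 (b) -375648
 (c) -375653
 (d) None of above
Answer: b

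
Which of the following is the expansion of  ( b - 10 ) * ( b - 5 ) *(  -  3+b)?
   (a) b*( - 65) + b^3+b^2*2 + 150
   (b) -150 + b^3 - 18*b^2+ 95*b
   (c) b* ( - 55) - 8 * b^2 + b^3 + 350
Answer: b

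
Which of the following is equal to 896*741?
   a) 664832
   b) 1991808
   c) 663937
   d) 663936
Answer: d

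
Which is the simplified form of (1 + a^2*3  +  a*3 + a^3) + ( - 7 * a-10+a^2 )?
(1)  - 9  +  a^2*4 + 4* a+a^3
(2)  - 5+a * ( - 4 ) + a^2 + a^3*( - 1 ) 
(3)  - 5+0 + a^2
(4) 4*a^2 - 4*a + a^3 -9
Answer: 4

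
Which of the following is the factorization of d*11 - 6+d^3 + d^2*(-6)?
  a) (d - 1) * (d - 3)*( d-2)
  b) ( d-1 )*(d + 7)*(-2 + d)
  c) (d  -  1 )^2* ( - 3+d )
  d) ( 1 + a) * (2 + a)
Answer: a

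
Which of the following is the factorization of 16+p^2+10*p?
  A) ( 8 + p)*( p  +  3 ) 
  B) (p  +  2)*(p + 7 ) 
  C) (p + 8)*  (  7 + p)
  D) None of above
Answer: D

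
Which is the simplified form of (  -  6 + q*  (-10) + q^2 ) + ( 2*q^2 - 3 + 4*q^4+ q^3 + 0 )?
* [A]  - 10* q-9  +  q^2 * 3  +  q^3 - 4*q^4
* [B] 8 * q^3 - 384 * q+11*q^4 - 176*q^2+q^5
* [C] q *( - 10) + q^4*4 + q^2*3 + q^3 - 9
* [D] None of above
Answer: C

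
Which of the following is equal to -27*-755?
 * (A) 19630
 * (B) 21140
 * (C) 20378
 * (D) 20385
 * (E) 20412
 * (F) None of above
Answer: D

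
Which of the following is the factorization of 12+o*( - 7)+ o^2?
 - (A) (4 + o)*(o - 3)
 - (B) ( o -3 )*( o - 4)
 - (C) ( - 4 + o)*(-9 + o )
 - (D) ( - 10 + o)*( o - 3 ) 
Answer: B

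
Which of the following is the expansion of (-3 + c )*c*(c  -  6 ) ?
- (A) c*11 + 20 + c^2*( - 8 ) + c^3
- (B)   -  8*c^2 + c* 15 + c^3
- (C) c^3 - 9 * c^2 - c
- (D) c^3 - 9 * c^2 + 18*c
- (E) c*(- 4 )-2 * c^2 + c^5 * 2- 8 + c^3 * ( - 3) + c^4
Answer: D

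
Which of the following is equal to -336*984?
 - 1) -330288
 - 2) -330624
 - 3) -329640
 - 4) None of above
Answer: 2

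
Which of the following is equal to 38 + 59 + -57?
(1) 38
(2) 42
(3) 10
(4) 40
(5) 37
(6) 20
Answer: 4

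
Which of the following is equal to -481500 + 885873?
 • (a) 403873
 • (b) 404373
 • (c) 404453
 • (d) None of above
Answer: b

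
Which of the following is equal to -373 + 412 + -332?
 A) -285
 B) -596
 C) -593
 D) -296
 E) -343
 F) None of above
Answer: F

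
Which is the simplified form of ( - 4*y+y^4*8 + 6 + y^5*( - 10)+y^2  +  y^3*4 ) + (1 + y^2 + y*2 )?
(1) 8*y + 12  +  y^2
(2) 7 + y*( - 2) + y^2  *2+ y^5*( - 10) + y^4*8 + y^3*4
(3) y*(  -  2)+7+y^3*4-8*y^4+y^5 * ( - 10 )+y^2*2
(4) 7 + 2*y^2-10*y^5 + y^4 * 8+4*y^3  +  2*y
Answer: 2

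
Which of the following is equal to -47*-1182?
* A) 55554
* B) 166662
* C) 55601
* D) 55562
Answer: A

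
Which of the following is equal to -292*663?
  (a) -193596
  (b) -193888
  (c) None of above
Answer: a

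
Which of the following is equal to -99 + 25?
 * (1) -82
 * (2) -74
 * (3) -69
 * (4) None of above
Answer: 2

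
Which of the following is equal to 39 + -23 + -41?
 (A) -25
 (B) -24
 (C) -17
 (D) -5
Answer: A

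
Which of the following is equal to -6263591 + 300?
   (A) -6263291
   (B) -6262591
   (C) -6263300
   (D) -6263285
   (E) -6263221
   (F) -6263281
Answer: A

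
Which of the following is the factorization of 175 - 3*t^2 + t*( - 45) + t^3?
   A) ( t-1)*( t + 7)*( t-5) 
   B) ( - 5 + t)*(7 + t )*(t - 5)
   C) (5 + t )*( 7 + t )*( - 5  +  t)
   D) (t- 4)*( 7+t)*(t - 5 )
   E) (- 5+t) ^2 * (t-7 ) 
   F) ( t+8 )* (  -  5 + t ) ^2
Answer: B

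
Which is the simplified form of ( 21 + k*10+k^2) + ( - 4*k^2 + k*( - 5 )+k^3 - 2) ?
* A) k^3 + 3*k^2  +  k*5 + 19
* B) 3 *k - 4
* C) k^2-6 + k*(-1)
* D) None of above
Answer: D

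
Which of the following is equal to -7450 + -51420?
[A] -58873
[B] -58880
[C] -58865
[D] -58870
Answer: D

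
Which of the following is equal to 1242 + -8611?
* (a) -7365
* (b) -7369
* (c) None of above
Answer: b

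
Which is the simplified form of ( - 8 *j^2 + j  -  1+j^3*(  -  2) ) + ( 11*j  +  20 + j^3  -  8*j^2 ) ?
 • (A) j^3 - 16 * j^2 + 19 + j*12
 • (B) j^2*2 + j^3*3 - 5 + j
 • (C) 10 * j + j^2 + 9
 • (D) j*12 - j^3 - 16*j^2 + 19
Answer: D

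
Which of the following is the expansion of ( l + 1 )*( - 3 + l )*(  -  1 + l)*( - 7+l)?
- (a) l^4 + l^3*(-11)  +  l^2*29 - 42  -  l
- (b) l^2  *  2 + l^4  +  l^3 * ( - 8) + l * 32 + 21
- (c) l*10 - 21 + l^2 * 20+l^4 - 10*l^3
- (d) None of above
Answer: c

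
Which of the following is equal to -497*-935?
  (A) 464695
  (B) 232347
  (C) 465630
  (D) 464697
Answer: A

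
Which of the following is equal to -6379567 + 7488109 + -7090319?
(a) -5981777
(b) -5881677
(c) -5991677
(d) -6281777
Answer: a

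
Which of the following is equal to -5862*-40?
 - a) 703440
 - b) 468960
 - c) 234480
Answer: c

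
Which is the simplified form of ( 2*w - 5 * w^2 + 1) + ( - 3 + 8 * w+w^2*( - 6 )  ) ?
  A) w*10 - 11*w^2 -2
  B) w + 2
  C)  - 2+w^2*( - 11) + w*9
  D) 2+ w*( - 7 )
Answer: A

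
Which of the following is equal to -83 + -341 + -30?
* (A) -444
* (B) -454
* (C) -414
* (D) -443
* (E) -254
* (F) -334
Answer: B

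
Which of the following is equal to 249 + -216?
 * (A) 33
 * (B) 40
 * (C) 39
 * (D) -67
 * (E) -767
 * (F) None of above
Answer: A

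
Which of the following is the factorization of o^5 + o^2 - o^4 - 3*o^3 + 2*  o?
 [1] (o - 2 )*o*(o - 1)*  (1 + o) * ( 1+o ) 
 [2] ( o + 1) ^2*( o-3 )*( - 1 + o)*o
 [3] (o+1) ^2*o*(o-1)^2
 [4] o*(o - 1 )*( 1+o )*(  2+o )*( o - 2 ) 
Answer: 1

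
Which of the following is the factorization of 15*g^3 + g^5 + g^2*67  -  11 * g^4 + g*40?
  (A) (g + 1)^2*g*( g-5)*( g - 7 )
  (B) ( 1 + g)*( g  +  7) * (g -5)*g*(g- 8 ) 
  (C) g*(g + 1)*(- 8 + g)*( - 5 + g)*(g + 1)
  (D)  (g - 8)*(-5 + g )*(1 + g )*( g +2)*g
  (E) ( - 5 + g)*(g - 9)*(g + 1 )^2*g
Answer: C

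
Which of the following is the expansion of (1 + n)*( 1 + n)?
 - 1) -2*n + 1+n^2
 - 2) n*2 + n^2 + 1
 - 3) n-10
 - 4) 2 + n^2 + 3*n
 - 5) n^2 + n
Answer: 2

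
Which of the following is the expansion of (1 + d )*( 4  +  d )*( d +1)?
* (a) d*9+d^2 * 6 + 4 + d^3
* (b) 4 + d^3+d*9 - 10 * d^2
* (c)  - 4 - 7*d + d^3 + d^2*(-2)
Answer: a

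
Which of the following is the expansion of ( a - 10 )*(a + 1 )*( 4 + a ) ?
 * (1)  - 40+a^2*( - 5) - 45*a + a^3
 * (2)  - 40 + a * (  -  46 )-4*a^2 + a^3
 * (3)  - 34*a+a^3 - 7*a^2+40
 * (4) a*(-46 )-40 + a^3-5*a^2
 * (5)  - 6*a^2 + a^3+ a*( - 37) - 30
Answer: 4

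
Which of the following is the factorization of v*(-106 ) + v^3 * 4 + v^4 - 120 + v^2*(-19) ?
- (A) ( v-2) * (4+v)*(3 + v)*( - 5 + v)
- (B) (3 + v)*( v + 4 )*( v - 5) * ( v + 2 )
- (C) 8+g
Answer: B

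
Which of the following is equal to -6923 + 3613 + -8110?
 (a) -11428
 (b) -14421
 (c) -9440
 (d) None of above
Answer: d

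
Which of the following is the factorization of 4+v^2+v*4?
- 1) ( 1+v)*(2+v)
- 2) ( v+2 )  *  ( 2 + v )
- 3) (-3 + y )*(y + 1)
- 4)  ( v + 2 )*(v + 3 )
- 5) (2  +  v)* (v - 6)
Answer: 2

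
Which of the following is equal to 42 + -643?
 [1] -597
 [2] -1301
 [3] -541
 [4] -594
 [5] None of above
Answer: 5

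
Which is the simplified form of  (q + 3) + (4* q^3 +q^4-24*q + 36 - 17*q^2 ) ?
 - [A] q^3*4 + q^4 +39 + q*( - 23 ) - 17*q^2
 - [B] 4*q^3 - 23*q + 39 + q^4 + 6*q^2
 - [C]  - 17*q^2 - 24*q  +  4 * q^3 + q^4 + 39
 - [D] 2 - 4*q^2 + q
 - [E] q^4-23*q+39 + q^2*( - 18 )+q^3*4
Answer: A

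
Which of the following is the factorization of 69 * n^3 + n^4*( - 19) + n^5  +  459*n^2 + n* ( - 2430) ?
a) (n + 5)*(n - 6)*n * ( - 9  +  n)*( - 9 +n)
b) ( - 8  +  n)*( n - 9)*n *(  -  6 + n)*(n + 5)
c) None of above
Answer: a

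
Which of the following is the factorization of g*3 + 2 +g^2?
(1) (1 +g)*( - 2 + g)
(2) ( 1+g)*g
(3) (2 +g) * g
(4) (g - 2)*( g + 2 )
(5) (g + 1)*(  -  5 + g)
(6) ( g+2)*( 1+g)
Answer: 6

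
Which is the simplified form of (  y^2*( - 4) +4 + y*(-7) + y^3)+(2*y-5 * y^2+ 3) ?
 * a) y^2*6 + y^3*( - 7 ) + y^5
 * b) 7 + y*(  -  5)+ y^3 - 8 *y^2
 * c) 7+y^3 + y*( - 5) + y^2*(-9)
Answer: c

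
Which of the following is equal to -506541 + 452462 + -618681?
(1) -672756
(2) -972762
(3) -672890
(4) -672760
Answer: 4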